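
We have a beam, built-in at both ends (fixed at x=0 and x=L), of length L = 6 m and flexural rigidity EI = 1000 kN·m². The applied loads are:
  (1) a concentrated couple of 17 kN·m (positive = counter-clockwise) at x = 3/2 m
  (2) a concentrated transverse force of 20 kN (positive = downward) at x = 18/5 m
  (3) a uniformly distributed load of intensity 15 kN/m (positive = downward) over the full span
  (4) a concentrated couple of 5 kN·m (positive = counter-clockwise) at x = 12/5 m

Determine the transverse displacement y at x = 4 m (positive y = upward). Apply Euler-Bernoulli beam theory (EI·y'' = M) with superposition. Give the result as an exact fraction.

y(4) = -9861/200000 m

Load 1 — applied couple M₀=17 kN·m at a=3/2 m (b=L-a=9/2):
  y_1 = (R_Ax³/6 - M_Ax²/2 - M₀(x-a)²/2)/EI  [x>a] with R_A=51/16, M_A=-51/16 = ((51/16)·4³/6 - (-51/16)·4²/2 - 17·(4-(3/2))²/2)/1000 = 51/8000 m
Load 2 — point force P=20 kN at a=18/5 m (b=L-a=12/5):
  y_2 = -Pa²(L-x)²(3bL-(3b+a)(L-x))/(6L³EI)  [x>a] = -20·(18/5)²·(6-4)²·(3·(12/5)·6-(3·(12/5)+(18/5))·(6-4))/(6·6³·1000) = -54/3125 m
Load 3 — uniform load w=15 kN/m over full span:
  y_3 = -wx²(L-x)²/(24EI) = -15·4²·(6-4)²/(24·1000) = -1/25 m
Load 4 — applied couple M₀=5 kN·m at a=12/5 m (b=L-a=18/5):
  y_4 = (R_Ax³/6 - M_Ax²/2 - M₀(x-a)²/2)/EI  [x>a] with R_A=6/5, M_A=3/5 = ((6/5)·4³/6 - (3/5)·4²/2 - 5·(4-(12/5))²/2)/1000 = 1/625 m
Superposition: y = Σ y_i = -9861/200000 m ≈ -0.049305 m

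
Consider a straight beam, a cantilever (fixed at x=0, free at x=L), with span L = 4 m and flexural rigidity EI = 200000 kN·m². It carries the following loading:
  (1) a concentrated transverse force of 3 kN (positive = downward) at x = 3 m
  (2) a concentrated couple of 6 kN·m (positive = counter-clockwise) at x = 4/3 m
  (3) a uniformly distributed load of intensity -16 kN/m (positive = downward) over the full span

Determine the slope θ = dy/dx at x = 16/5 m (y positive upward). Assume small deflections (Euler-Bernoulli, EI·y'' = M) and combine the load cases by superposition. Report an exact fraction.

Load 1 — point force P=3 kN at a=3 m (b=L-a=1):
  θ_1 = -Pa²/(2EI)  [x>a] = -3·3²/(2·200000) = -27/400000 rad
Load 2 — applied couple M₀=6 kN·m at a=4/3 m (b=L-a=8/3):
  θ_2 = M₀a/EI  [x>a] = 6·(4/3)/200000 = 1/25000 rad
Load 3 — uniform load w=-16 kN/m over full span:
  θ_3 = -wx(x²-3Lx+3L²)/(6EI) = -(-16)·(16/5)·((16/5)²-3·4·(16/5)+3·4²)/(6·200000) = 992/1171875 rad
Superposition: θ = Σ θ_i = 122851/150000000 rad ≈ 0.000819 rad

θ(16/5) = 122851/150000000 rad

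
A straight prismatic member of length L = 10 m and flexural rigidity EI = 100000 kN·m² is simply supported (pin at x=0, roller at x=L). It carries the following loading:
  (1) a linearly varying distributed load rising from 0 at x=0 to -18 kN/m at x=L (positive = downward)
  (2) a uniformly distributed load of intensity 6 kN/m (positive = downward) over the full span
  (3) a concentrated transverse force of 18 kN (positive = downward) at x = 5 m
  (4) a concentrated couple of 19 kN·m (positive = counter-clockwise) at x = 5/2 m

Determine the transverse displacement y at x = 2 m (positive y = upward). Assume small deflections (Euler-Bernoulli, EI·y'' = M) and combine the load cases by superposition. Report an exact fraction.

Load 1 — triangular load w₀=-18 kN/m (0→w₀ over full span):
  y_1 = -w₀x(7L⁴-10L²x²+3x⁴)/(360LEI) = -(-18)·2·(7·10⁴-10·10²·2²+3·2⁴)/(360·10·100000) = 516/78125 m
Load 2 — uniform load w=6 kN/m over full span:
  y_2 = -wx(L³-2Lx²+x³)/(24EI) = -6·2·(10³-2·10·2²+2³)/(24·100000) = -29/6250 m
Load 3 — point force P=18 kN at a=5 m (b=L-a=5):
  y_3 = -Pbx(L²-b²-x²)/(6LEI)  [x≤a] = -18·5·2·(10²-5²-2²)/(6·10·100000) = -213/100000 m
Load 4 — applied couple M₀=19 kN·m at a=5/2 m (b=L-a=15/2):
  y_4 = (M₀x³/(6L)+C₁x)/EI  [x≤a] with C₁=M₀(3b²-L²)/(6L)=1045/48 = (19·2³/(6·10)+(1045/48)·2)/100000 = 1843/4000000 m
Superposition: y = Σ y_i = 5911/20000000 m ≈ 0.000296 m

y(2) = 5911/20000000 m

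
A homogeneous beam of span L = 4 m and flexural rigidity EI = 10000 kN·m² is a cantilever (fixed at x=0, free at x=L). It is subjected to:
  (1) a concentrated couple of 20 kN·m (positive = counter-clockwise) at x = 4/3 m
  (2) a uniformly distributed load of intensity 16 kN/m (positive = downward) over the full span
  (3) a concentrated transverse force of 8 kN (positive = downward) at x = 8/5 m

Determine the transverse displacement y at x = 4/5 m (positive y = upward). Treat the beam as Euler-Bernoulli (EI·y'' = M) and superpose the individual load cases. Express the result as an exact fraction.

y(4/5) = -3842/1171875 m

Load 1 — applied couple M₀=20 kN·m at a=4/3 m (b=L-a=8/3):
  y_1 = M₀x²/(2EI)  [x≤a] = 20·(4/5)²/(2·10000) = 2/3125 m
Load 2 — uniform load w=16 kN/m over full span:
  y_2 = -wx²(x²-4Lx+6L²)/(24EI) = -16·(4/5)²·((4/5)²-4·4·(4/5)+6·4²)/(24·10000) = -4192/1171875 m
Load 3 — point force P=8 kN at a=8/5 m (b=L-a=12/5):
  y_3 = -Px²(3a-x)/(6EI)  [x≤a] = -8·(4/5)²·(3·(8/5)-(4/5))/(6·10000) = -16/46875 m
Superposition: y = Σ y_i = -3842/1171875 m ≈ -0.003279 m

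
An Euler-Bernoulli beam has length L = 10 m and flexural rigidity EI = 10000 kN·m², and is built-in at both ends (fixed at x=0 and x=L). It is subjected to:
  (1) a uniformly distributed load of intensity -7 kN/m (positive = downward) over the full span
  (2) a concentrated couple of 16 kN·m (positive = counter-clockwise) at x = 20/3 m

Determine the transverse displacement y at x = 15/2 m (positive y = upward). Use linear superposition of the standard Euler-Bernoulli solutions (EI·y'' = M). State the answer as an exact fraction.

Load 1 — uniform load w=-7 kN/m over full span:
  y_1 = -wx²(L-x)²/(24EI) = -(-7)·(15/2)²·(10-(15/2))²/(24·10000) = 21/2048 m
Load 2 — applied couple M₀=16 kN·m at a=20/3 m (b=L-a=10/3):
  y_2 = (R_Ax³/6 - M_Ax²/2 - M₀(x-a)²/2)/EI  [x>a] with R_A=32/15, M_A=16/3 = ((32/15)·(15/2)³/6 - (16/3)·(15/2)²/2 - 16·((15/2)-(20/3))²/2)/10000 = -1/1800 m
Superposition: y = Σ y_i = 4469/460800 m ≈ 0.009698 m

y(15/2) = 4469/460800 m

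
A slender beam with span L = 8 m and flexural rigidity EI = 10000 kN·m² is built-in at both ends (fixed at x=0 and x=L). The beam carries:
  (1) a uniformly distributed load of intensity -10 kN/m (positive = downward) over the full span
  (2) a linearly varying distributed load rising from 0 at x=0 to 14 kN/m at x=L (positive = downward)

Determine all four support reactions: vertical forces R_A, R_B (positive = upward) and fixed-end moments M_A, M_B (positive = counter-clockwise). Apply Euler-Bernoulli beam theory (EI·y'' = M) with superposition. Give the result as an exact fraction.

R_A = -116/5 kN, M_A = -352/15 kN·m, R_B = -4/5 kN, M_B = 128/15 kN·m

Load 1 — uniform load w=-10 kN/m over full span:
  R_A = wL/2 = (-10)·8/2 = -40 kN
  M_A = wL²/12 = (-10)·8²/12 = -160/3 kN·m
  R_B = wL/2 = (-10)·8/2 = -40 kN
  M_B = -wL²/12 = -(-10)·8²/12 = 160/3 kN·m
Load 2 — triangular load w₀=14 kN/m (0→w₀ over full span):
  R_A = 3w₀L/20 = 3·14·8/20 = 84/5 kN
  M_A = w₀L²/30 = 14·8²/30 = 448/15 kN·m
  R_B = 7w₀L/20 = 7·14·8/20 = 196/5 kN
  M_B = -w₀L²/20 = -14·8²/20 = -224/5 kN·m
Superposition: R_A = -116/5 kN, M_A = -352/15 kN·m, R_B = -4/5 kN, M_B = 128/15 kN·m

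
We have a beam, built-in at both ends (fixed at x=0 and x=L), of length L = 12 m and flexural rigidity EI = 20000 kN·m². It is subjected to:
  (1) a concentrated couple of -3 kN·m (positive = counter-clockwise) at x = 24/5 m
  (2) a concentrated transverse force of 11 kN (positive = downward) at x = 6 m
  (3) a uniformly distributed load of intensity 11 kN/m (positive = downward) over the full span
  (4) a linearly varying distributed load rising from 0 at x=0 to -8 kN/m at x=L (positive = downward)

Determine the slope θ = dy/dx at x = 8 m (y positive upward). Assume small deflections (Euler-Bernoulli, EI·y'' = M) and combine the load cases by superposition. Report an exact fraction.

θ(8) = 11303/2250000 rad

Load 1 — applied couple M₀=-3 kN·m at a=24/5 m (b=L-a=36/5):
  θ_1 = (R_Ax²/2 - M_Ax - M₀(x-a))/EI  [x>a] with R_A=-9/25, M_A=-9/25 = ((-9/25)·8²/2 - (-9/25)·8 - (-3)·(8-(24/5)))/20000 = 3/62500 rad
Load 2 — point force P=11 kN at a=6 m (b=L-a=6):
  θ_2 = Pa²(L-x)(2bL-(3b+a)(L-x))/(2L³EI)  [x>a] = 11·6²·(12-8)·(2·6·12-(3·6+6)·(12-8))/(2·12³·20000) = 11/10000 rad
Load 3 — uniform load w=11 kN/m over full span:
  θ_3 = -wx(L-x)(L-2x)/(12EI) = -11·8·(12-8)·(12-2·8)/(12·20000) = 11/1875 rad
Load 4 — triangular load w₀=-8 kN/m (0→w₀ over full span):
  θ_4 = -w₀(2x(L-x)(L-2x)(x+2L)+x²(L-x)²)/(120LEI) = -(-8)·(2·8·(12-8)·(12-2·8)·(8+2·12)+8²·(12-8)²)/(120·12·20000) = -56/28125 rad
Superposition: θ = Σ θ_i = 11303/2250000 rad ≈ 0.005024 rad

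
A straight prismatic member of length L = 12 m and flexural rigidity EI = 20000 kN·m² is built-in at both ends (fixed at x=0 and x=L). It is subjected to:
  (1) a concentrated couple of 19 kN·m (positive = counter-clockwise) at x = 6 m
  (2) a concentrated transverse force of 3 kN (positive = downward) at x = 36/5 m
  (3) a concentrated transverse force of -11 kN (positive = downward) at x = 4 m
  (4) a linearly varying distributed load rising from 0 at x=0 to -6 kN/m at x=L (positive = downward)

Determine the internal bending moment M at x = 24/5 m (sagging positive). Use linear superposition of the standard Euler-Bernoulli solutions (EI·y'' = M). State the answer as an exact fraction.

M(24/5) = -367127/22500 kN·m

Load 1 — applied couple M₀=19 kN·m at a=6 m (b=L-a=6):
  M_1 = R_Ax - M_A  [x≤a] with R_A=19/8, M_A=19/4 = (19/8)·(24/5) - (19/4) = 133/20 kN·m
Load 2 — point force P=3 kN at a=36/5 m (b=L-a=24/5):
  M_2 = Pb²(3a+b)x/L³ - Pab²/L²  [x≤a] = 3·(24/5)²·(3·(36/5)+(24/5))·(24/5)/12³ - 3·(36/5)·(24/5)²/12² = 1008/625 kN·m
Load 3 — point force P=-11 kN at a=4 m (b=L-a=8):
  M_3 = Pa²(a+3b)(L-x)/L³ - Pa²b/L²  [x>a] = (-11)·4²·(4+3·8)·(12-(24/5))/12³ - (-11)·4²·8/12² = -484/45 kN·m
Load 4 — triangular load w₀=-6 kN/m (0→w₀ over full span):
  M_4 = 3w₀Lx/20 - w₀L²/30 - w₀x³/(6L) = 3·(-6)·12·(24/5)/20 - (-6)·12²/30 - (-6)·(24/5)³/(6·12) = -1728/125 kN·m
Superposition: M = Σ M_i = -367127/22500 kN·m ≈ -16.316756 kN·m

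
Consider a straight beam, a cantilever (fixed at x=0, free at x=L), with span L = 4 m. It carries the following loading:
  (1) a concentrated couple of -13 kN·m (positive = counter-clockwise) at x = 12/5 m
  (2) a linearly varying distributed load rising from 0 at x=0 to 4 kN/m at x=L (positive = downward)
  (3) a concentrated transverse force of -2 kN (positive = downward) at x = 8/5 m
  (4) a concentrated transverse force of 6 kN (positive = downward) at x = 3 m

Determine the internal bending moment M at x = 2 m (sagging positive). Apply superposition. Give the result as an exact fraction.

Load 1 — applied couple M₀=-13 kN·m at a=12/5 m (b=L-a=8/5):
  M_1 = M₀  [x≤a] = (-13) = -13 kN·m
Load 2 — triangular load w₀=4 kN/m (0→w₀ over full span):
  M_2 = w₀Lx/2 - w₀L²/3 - w₀x³/(6L) = 4·4·2/2 - 4·4²/3 - 4·2³/(6·4) = -20/3 kN·m
Load 3 — point force P=-2 kN at a=8/5 m (b=L-a=12/5):
  M_3 = 0  [x>a] = 0 kN·m
Load 4 — point force P=6 kN at a=3 m (b=L-a=1):
  M_4 = -P(a-x)  [x≤a] = -6·(3-2) = -6 kN·m
Superposition: M = Σ M_i = -77/3 kN·m ≈ -25.666667 kN·m

M(2) = -77/3 kN·m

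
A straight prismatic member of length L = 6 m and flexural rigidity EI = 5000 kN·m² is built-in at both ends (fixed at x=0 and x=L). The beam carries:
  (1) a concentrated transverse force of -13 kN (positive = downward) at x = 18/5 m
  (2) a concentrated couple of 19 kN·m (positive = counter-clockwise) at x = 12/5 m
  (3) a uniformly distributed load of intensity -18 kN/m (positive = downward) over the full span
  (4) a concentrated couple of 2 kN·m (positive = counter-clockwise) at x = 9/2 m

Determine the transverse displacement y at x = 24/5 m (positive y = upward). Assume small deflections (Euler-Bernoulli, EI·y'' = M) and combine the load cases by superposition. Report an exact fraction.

y(24/5) = 2076903/312500000 m

Load 1 — point force P=-13 kN at a=18/5 m (b=L-a=12/5):
  y_1 = -Pa²(L-x)²(3bL-(3b+a)(L-x))/(6L³EI)  [x>a] = -(-13)·(18/5)²·(6-(24/5))²·(3·(12/5)·6-(3·(12/5)+(18/5))·(6-(24/5)))/(6·6³·5000) = 22113/19531250 m
Load 2 — applied couple M₀=19 kN·m at a=12/5 m (b=L-a=18/5):
  y_2 = (R_Ax³/6 - M_Ax²/2 - M₀(x-a)²/2)/EI  [x>a] with R_A=114/25, M_A=57/25 = ((114/25)·(24/5)³/6 - (57/25)·(24/5)²/2 - 19·((24/5)-(12/5))²/2)/5000 = 1197/1953125 m
Load 3 — uniform load w=-18 kN/m over full span:
  y_3 = -wx²(L-x)²/(24EI) = -(-18)·(24/5)²·(6-(24/5))²/(24·5000) = 1944/390625 m
Load 4 — applied couple M₀=2 kN·m at a=9/2 m (b=L-a=3/2):
  y_4 = (R_Ax³/6 - M_Ax²/2 - M₀(x-a)²/2)/EI  [x>a] with R_A=3/8, M_A=5/8 = ((3/8)·(24/5)³/6 - (5/8)·(24/5)²/2 - 2·((24/5)-(9/2))²/2)/5000 = -189/2500000 m
Superposition: y = Σ y_i = 2076903/312500000 m ≈ 0.006646 m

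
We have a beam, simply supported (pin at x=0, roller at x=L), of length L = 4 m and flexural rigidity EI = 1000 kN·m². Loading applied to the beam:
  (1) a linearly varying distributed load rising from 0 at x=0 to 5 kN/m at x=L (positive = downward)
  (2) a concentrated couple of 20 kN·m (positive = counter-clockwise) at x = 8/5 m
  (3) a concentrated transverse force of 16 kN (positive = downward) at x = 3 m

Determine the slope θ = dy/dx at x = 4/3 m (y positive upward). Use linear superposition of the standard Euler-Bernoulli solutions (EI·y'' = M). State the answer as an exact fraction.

Load 1 — triangular load w₀=5 kN/m (0→w₀ over full span):
  θ_1 = -w₀(7L⁴-30L²x²+15x⁴)/(360LEI) = -5·(7·4⁴-30·4²·(4/3)²+15·(4/3)⁴)/(360·4·1000) = -104/30375 rad
Load 2 — applied couple M₀=20 kN·m at a=8/5 m (b=L-a=12/5):
  θ_2 = (M₀x²/(2L)+C₁)/EI  [x≤a] with C₁=M₀(3b²-L²)/(6L)=16/15 = (20·(4/3)²/(2·4)+(16/15))/1000 = 31/5625 rad
Load 3 — point force P=16 kN at a=3 m (b=L-a=1):
  θ_3 = -Pb(L²-b²-3x²)/(6LEI)  [x≤a] = -16·1·(4²-1²-3·(4/3)²)/(6·4·1000) = -29/4500 rad
Superposition: θ = Σ θ_i = -2647/607500 rad ≈ -0.004357 rad

θ(4/3) = -2647/607500 rad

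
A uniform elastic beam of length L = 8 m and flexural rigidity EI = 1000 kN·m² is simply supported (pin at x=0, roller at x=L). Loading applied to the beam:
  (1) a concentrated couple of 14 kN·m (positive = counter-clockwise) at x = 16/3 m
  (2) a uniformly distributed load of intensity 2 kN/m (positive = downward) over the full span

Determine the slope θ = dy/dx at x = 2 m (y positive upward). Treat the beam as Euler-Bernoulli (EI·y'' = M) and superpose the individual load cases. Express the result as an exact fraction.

θ(2) = -689/18000 rad

Load 1 — applied couple M₀=14 kN·m at a=16/3 m (b=L-a=8/3):
  θ_1 = (M₀x²/(2L)+C₁)/EI  [x≤a] with C₁=M₀(3b²-L²)/(6L)=-112/9 = (14·2²/(2·8)+(-112/9))/1000 = -161/18000 rad
Load 2 — uniform load w=2 kN/m over full span:
  θ_2 = -w(L³-6Lx²+4x³)/(24EI) = -2·(8³-6·8·2²+4·2³)/(24·1000) = -11/375 rad
Superposition: θ = Σ θ_i = -689/18000 rad ≈ -0.038278 rad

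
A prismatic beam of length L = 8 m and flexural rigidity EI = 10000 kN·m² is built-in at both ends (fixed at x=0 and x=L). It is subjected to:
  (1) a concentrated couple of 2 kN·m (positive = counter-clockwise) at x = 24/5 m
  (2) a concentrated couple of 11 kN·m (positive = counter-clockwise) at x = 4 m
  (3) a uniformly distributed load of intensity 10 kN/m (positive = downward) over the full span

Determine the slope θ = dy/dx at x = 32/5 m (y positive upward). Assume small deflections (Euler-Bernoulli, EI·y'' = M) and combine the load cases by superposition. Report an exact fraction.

Load 1 — applied couple M₀=2 kN·m at a=24/5 m (b=L-a=16/5):
  θ_1 = (R_Ax²/2 - M_Ax - M₀(x-a))/EI  [x>a] with R_A=9/25, M_A=16/25 = ((9/25)·(32/5)²/2 - (16/25)·(32/5) - 2·((32/5)-(24/5)))/10000 = 3/390625 rad
Load 2 — applied couple M₀=11 kN·m at a=4 m (b=L-a=4):
  θ_2 = (R_Ax²/2 - M_Ax - M₀(x-a))/EI  [x>a] with R_A=33/16, M_A=11/4 = ((33/16)·(32/5)²/2 - (11/4)·(32/5) - 11·((32/5)-4))/10000 = -11/62500 rad
Load 3 — uniform load w=10 kN/m over full span:
  θ_3 = -wx(L-x)(L-2x)/(12EI) = -10·(32/5)·(8-(32/5))·(8-2·(32/5))/(12·10000) = 64/15625 rad
Superposition: θ = Σ θ_i = 6137/1562500 rad ≈ 0.003928 rad

θ(32/5) = 6137/1562500 rad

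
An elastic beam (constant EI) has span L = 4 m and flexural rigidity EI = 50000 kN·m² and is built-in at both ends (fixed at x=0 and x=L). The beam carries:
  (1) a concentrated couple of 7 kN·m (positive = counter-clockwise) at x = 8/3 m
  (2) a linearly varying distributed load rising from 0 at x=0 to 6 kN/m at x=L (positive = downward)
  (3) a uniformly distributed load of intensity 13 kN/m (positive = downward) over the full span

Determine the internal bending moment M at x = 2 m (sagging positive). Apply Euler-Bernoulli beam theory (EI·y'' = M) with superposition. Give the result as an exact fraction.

M(2) = 13 kN·m

Load 1 — applied couple M₀=7 kN·m at a=8/3 m (b=L-a=4/3):
  M_1 = R_Ax - M_A  [x≤a] with R_A=7/3, M_A=7/3 = (7/3)·2 - (7/3) = 7/3 kN·m
Load 2 — triangular load w₀=6 kN/m (0→w₀ over full span):
  M_2 = 3w₀Lx/20 - w₀L²/30 - w₀x³/(6L) = 3·6·4·2/20 - 6·4²/30 - 6·2³/(6·4) = 2 kN·m
Load 3 — uniform load w=13 kN/m over full span:
  M_3 = wLx/2 - wL²/12 - wx²/2 = 13·4·2/2 - 13·4²/12 - 13·2²/2 = 26/3 kN·m
Superposition: M = Σ M_i = 13 kN·m ≈ 13.000000 kN·m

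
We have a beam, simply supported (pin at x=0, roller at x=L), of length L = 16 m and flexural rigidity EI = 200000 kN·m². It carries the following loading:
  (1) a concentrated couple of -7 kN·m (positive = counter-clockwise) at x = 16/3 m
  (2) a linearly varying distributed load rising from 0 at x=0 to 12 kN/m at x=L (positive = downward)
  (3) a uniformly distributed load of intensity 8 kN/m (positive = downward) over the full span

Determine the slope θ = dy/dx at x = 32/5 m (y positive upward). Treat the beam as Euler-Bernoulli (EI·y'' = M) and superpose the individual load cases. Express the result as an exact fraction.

Load 1 — applied couple M₀=-7 kN·m at a=16/3 m (b=L-a=32/3):
  θ_1 = (M₀x²/(2L)-M₀(x-a)+C₁)/EI  [x>a] with C₁=M₀(3b²-L²)/(6L)=-56/9 = ((-7)·(32/5)²/(2·16)-(-7)·((32/5)-(16/3))+(-56/9))/200000 = -217/5625000 rad
Load 2 — triangular load w₀=12 kN/m (0→w₀ over full span):
  θ_2 = -w₀(7L⁴-30L²x²+15x⁴)/(360LEI) = -12·(7·16⁴-30·16²·(32/5)²+15·(32/5)⁴)/(360·16·200000) = -10336/5859375 rad
Load 3 — uniform load w=8 kN/m over full span:
  θ_3 = -w(L³-6Lx²+4x³)/(24EI) = -8·(16³-6·16·(32/5)²+4·(32/5)³)/(24·200000) = -2368/1171875 rad
Superposition: θ = Σ θ_i = -537649/140625000 rad ≈ -0.003823 rad

θ(32/5) = -537649/140625000 rad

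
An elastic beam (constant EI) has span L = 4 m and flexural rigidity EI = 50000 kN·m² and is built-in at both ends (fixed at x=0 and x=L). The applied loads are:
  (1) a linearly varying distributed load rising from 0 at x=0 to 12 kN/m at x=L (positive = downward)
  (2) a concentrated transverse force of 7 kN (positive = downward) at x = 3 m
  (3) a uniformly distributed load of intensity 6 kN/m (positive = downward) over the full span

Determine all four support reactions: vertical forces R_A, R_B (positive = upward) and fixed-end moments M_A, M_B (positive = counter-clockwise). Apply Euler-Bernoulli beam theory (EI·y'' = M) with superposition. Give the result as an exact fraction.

R_A = 3247/160 kN, M_A = 1257/80 kN·m, R_B = 5553/160 kN, M_B = -1723/80 kN·m

Load 1 — triangular load w₀=12 kN/m (0→w₀ over full span):
  R_A = 3w₀L/20 = 3·12·4/20 = 36/5 kN
  M_A = w₀L²/30 = 12·4²/30 = 32/5 kN·m
  R_B = 7w₀L/20 = 7·12·4/20 = 84/5 kN
  M_B = -w₀L²/20 = -12·4²/20 = -48/5 kN·m
Load 2 — point force P=7 kN at a=3 m (b=L-a=1):
  R_A = Pb²(3a+b)/L³ = 7·1²·(3·3+1)/4³ = 35/32 kN
  M_A = Pab²/L² = 7·3·1²/4² = 21/16 kN·m
  R_B = Pa²(a+3b)/L³ = 7·3²·(3+3·1)/4³ = 189/32 kN
  M_B = -Pa²b/L² = -7·3²·1/4² = -63/16 kN·m
Load 3 — uniform load w=6 kN/m over full span:
  R_A = wL/2 = 6·4/2 = 12 kN
  M_A = wL²/12 = 6·4²/12 = 8 kN·m
  R_B = wL/2 = 6·4/2 = 12 kN
  M_B = -wL²/12 = -6·4²/12 = -8 kN·m
Superposition: R_A = 3247/160 kN, M_A = 1257/80 kN·m, R_B = 5553/160 kN, M_B = -1723/80 kN·m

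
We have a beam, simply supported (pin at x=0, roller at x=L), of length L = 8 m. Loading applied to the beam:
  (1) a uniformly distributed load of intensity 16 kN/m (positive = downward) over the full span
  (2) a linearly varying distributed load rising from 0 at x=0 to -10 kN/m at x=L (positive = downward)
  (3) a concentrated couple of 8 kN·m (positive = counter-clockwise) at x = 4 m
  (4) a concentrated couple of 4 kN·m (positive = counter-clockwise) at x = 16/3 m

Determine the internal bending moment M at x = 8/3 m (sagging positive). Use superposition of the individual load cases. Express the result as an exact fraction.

Load 1 — uniform load w=16 kN/m over full span:
  M_1 = wx(L-x)/2 = 16·(8/3)·(8-(8/3))/2 = 1024/9 kN·m
Load 2 — triangular load w₀=-10 kN/m (0→w₀ over full span):
  M_2 = w₀Lx/6 - w₀x³/(6L) = (-10)·8·(8/3)/6 - (-10)·(8/3)³/(6·8) = -2560/81 kN·m
Load 3 — applied couple M₀=8 kN·m at a=4 m (b=L-a=4):
  M_3 = M₀x/L  [x≤a] = 8·(8/3)/8 = 8/3 kN·m
Load 4 — applied couple M₀=4 kN·m at a=16/3 m (b=L-a=8/3):
  M_4 = M₀x/L  [x≤a] = 4·(8/3)/8 = 4/3 kN·m
Superposition: M = Σ M_i = 6980/81 kN·m ≈ 86.172840 kN·m

M(8/3) = 6980/81 kN·m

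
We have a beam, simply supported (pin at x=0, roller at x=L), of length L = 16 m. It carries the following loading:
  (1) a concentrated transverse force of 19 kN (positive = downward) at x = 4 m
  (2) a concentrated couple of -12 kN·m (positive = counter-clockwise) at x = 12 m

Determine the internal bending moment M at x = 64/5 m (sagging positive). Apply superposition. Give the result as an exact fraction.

Load 1 — point force P=19 kN at a=4 m (b=L-a=12):
  M_1 = Pa(L-x)/L  [x>a] = 19·4·(16-(64/5))/16 = 76/5 kN·m
Load 2 — applied couple M₀=-12 kN·m at a=12 m (b=L-a=4):
  M_2 = M₀x/L - M₀  [x>a] = (-12)·(64/5)/16 - (-12) = 12/5 kN·m
Superposition: M = Σ M_i = 88/5 kN·m ≈ 17.600000 kN·m

M(64/5) = 88/5 kN·m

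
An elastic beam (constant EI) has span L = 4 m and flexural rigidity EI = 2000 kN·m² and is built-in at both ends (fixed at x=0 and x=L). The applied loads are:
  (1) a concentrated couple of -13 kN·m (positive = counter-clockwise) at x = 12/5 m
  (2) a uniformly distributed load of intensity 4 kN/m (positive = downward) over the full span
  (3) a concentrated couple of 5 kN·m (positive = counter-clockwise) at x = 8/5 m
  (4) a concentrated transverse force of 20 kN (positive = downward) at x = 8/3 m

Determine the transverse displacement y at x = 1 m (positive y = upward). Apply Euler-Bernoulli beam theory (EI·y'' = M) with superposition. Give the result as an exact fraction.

Load 1 — applied couple M₀=-13 kN·m at a=12/5 m (b=L-a=8/5):
  y_1 = (R_Ax³/6 - M_Ax²/2)/EI  [x≤a] with R_A=-117/25, M_A=-104/25 = ((-117/25)·1³/6 - (-104/25)·1²/2)/2000 = 13/20000 m
Load 2 — uniform load w=4 kN/m over full span:
  y_2 = -wx²(L-x)²/(24EI) = -4·1²·(4-1)²/(24·2000) = -3/4000 m
Load 3 — applied couple M₀=5 kN·m at a=8/5 m (b=L-a=12/5):
  y_3 = (R_Ax³/6 - M_Ax²/2)/EI  [x≤a] with R_A=9/5, M_A=3/5 = ((9/5)·1³/6 - (3/5)·1²/2)/2000 = 0 m
Load 4 — point force P=20 kN at a=8/3 m (b=L-a=4/3):
  y_4 = -Pb²x²(3aL-(3a+b)x)/(6L³EI)  [x≤a] = -20·(4/3)²·1²·(3·(8/3)·4-(3·(8/3)+(4/3))·1)/(6·4³·2000) = -17/16200 m
Superposition: y = Σ y_i = -931/810000 m ≈ -0.001149 m

y(1) = -931/810000 m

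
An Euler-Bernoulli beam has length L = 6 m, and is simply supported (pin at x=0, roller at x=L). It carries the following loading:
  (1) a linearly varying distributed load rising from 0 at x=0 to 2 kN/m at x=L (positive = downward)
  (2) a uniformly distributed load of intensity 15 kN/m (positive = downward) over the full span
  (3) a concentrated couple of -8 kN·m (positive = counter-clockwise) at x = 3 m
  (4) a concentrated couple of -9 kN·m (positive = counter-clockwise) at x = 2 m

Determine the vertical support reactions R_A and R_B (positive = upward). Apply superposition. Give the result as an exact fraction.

R_A = 265/6 kN, R_B = 311/6 kN

Load 1 — triangular load w₀=2 kN/m (0→w₀ over full span):
  R_A = w₀L/6 = 2·6/6 = 2 kN
  R_B = w₀L/3 = 2·6/3 = 4 kN
Load 2 — uniform load w=15 kN/m over full span:
  R_A = wL/2 = 15·6/2 = 45 kN
  R_B = wL/2 = 15·6/2 = 45 kN
Load 3 — applied couple M₀=-8 kN·m at a=3 m (b=L-a=3):
  R_A = M₀/L = (-8)/6 = -4/3 kN
  R_B = -M₀/L = -(-8)/6 = 4/3 kN
Load 4 — applied couple M₀=-9 kN·m at a=2 m (b=L-a=4):
  R_A = M₀/L = (-9)/6 = -3/2 kN
  R_B = -M₀/L = -(-9)/6 = 3/2 kN
Superposition: R_A = 265/6 kN, R_B = 311/6 kN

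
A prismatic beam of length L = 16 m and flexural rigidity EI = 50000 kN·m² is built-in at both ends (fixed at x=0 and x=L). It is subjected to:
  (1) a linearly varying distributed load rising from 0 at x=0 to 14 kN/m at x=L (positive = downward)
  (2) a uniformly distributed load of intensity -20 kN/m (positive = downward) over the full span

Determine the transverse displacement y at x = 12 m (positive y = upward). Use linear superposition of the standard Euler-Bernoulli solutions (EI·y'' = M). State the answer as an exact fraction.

y(12) = 369/15625 m

Load 1 — triangular load w₀=14 kN/m (0→w₀ over full span):
  y_1 = -w₀x²(L-x)²(x+2L)/(120LEI) = -14·12²·(16-12)²·(12+2·16)/(120·16·50000) = -231/15625 m
Load 2 — uniform load w=-20 kN/m over full span:
  y_2 = -wx²(L-x)²/(24EI) = -(-20)·12²·(16-12)²/(24·50000) = 24/625 m
Superposition: y = Σ y_i = 369/15625 m ≈ 0.023616 m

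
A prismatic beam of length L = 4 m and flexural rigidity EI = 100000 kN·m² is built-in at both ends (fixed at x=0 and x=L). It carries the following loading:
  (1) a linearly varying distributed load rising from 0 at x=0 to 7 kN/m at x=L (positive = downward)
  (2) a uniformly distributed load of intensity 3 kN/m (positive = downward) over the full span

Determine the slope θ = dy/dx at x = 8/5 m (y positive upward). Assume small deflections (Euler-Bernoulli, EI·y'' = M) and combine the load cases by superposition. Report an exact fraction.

Load 1 — triangular load w₀=7 kN/m (0→w₀ over full span):
  θ_1 = -w₀(2x(L-x)(L-2x)(x+2L)+x²(L-x)²)/(120LEI) = -7·(2·(8/5)·(4-(8/5))·(4-2·(8/5))·((8/5)+2·4)+(8/5)²·(4-(8/5))²)/(120·4·100000) = -21/1953125 rad
Load 2 — uniform load w=3 kN/m over full span:
  θ_2 = -wx(L-x)(L-2x)/(12EI) = -3·(8/5)·(4-(8/5))·(4-2·(8/5))/(12·100000) = -3/390625 rad
Superposition: θ = Σ θ_i = -36/1953125 rad ≈ -0.000018 rad

θ(8/5) = -36/1953125 rad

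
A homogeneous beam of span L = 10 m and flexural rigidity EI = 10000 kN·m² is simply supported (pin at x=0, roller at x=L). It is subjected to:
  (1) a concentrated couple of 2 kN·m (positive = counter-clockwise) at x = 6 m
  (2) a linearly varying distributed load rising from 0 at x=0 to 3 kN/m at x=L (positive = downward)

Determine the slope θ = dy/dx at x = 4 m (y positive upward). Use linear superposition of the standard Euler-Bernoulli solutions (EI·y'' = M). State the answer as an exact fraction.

θ(4) = -13/6000 rad

Load 1 — applied couple M₀=2 kN·m at a=6 m (b=L-a=4):
  θ_1 = (M₀x²/(2L)+C₁)/EI  [x≤a] with C₁=M₀(3b²-L²)/(6L)=-26/15 = (2·4²/(2·10)+(-26/15))/10000 = -1/75000 rad
Load 2 — triangular load w₀=3 kN/m (0→w₀ over full span):
  θ_2 = -w₀(7L⁴-30L²x²+15x⁴)/(360LEI) = -3·(7·10⁴-30·10²·4²+15·4⁴)/(360·10·10000) = -323/150000 rad
Superposition: θ = Σ θ_i = -13/6000 rad ≈ -0.002167 rad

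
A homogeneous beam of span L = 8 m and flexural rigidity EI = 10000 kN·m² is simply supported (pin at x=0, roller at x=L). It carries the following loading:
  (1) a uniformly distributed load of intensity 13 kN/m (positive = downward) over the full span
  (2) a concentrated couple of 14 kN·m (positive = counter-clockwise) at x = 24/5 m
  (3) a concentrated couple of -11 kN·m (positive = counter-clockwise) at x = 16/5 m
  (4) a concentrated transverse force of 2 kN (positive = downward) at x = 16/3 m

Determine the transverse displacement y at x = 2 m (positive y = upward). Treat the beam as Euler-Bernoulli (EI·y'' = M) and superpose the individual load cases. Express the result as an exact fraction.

y(2) = -2134403/40500000 m

Load 1 — uniform load w=13 kN/m over full span:
  y_1 = -wx(L³-2Lx²+x³)/(24EI) = -13·2·(8³-2·8·2²+2³)/(24·10000) = -247/5000 m
Load 2 — applied couple M₀=14 kN·m at a=24/5 m (b=L-a=16/5):
  y_2 = (M₀x³/(6L)+C₁x)/EI  [x≤a] with C₁=M₀(3b²-L²)/(6L)=-728/75 = (14·2³/(6·8)+(-728/75)·2)/10000 = -427/250000 m
Load 3 — applied couple M₀=-11 kN·m at a=16/5 m (b=L-a=24/5):
  y_3 = (M₀x³/(6L)+C₁x)/EI  [x≤a] with C₁=M₀(3b²-L²)/(6L)=-88/75 = ((-11)·2³/(6·8)+(-88/75)·2)/10000 = -209/500000 m
Load 4 — point force P=2 kN at a=16/3 m (b=L-a=8/3):
  y_4 = -Pbx(L²-b²-x²)/(6LEI)  [x≤a] = -2·(8/3)·2·(8²-(8/3)²-2²)/(6·8·10000) = -119/101250 m
Superposition: y = Σ y_i = -2134403/40500000 m ≈ -0.052701 m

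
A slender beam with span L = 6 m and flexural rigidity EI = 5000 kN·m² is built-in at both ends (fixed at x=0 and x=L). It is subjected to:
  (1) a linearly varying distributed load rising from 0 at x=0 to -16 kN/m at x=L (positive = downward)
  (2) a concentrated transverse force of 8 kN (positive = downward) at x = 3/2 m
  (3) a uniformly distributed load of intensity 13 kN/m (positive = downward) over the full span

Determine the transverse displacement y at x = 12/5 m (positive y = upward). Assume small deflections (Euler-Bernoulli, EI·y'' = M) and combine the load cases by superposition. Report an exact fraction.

Load 1 — triangular load w₀=-16 kN/m (0→w₀ over full span):
  y_1 = -w₀x²(L-x)²(x+2L)/(120LEI) = -(-16)·(12/5)²·(6-(12/5))²·((12/5)+2·6)/(120·6·5000) = 46656/9765625 m
Load 2 — point force P=8 kN at a=3/2 m (b=L-a=9/2):
  y_2 = -Pa²(L-x)²(3bL-(3b+a)(L-x))/(6L³EI)  [x>a] = -8·(3/2)²·(6-(12/5))²·(3·(9/2)·6-(3·(9/2)+(3/2))·(6-(12/5)))/(6·6³·5000) = -243/250000 m
Load 3 — uniform load w=13 kN/m over full span:
  y_3 = -wx²(L-x)²/(24EI) = -13·(12/5)²·(6-(12/5))²/(24·5000) = -3159/390625 m
Superposition: y = Σ y_i = -668979/156250000 m ≈ -0.004281 m

y(12/5) = -668979/156250000 m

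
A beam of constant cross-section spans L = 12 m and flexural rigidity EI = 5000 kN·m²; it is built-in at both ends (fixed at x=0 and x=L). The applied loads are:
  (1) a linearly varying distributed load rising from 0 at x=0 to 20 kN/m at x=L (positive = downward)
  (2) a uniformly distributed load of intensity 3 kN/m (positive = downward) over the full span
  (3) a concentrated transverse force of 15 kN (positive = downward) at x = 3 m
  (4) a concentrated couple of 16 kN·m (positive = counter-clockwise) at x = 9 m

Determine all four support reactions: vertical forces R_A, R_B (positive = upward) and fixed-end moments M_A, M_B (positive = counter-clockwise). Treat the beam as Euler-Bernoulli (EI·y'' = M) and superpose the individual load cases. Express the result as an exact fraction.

Load 1 — triangular load w₀=20 kN/m (0→w₀ over full span):
  R_A = 3w₀L/20 = 3·20·12/20 = 36 kN
  M_A = w₀L²/30 = 20·12²/30 = 96 kN·m
  R_B = 7w₀L/20 = 7·20·12/20 = 84 kN
  M_B = -w₀L²/20 = -20·12²/20 = -144 kN·m
Load 2 — uniform load w=3 kN/m over full span:
  R_A = wL/2 = 3·12/2 = 18 kN
  M_A = wL²/12 = 3·12²/12 = 36 kN·m
  R_B = wL/2 = 3·12/2 = 18 kN
  M_B = -wL²/12 = -3·12²/12 = -36 kN·m
Load 3 — point force P=15 kN at a=3 m (b=L-a=9):
  R_A = Pb²(3a+b)/L³ = 15·9²·(3·3+9)/12³ = 405/32 kN
  M_A = Pab²/L² = 15·3·9²/12² = 405/16 kN·m
  R_B = Pa²(a+3b)/L³ = 15·3²·(3+3·9)/12³ = 75/32 kN
  M_B = -Pa²b/L² = -15·3²·9/12² = -135/16 kN·m
Load 4 — applied couple M₀=16 kN·m at a=9 m (b=L-a=3):
  R_A = 6M₀ab/L³ = 6·16·9·3/12³ = 3/2 kN
  M_A = M₀b(2a-b)/L² = 16·3·(2·9-3)/12² = 5 kN·m
  R_B = -6M₀ab/L³ = -6·16·9·3/12³ = -3/2 kN
  M_B = M₀a(2b-a)/L² = 16·9·(2·3-9)/12² = -3 kN·m
Superposition: R_A = 2181/32 kN, M_A = 2597/16 kN·m, R_B = 3291/32 kN, M_B = -3063/16 kN·m

R_A = 2181/32 kN, M_A = 2597/16 kN·m, R_B = 3291/32 kN, M_B = -3063/16 kN·m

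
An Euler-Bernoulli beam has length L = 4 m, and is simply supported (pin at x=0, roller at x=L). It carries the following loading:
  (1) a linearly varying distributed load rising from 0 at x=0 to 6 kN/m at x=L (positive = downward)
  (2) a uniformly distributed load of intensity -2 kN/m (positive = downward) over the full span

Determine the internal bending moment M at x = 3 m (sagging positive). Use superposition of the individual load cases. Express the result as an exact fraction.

Load 1 — triangular load w₀=6 kN/m (0→w₀ over full span):
  M_1 = w₀Lx/6 - w₀x³/(6L) = 6·4·3/6 - 6·3³/(6·4) = 21/4 kN·m
Load 2 — uniform load w=-2 kN/m over full span:
  M_2 = wx(L-x)/2 = (-2)·3·(4-3)/2 = -3 kN·m
Superposition: M = Σ M_i = 9/4 kN·m ≈ 2.250000 kN·m

M(3) = 9/4 kN·m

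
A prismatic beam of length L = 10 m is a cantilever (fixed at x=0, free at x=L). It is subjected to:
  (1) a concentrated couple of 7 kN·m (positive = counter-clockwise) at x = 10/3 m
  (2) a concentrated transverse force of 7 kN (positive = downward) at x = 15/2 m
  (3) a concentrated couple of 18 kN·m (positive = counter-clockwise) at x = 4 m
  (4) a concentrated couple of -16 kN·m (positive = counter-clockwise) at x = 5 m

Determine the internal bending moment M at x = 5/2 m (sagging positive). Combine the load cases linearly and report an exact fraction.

M(5/2) = -26 kN·m

Load 1 — applied couple M₀=7 kN·m at a=10/3 m (b=L-a=20/3):
  M_1 = M₀  [x≤a] = 7 = 7 kN·m
Load 2 — point force P=7 kN at a=15/2 m (b=L-a=5/2):
  M_2 = -P(a-x)  [x≤a] = -7·((15/2)-(5/2)) = -35 kN·m
Load 3 — applied couple M₀=18 kN·m at a=4 m (b=L-a=6):
  M_3 = M₀  [x≤a] = 18 = 18 kN·m
Load 4 — applied couple M₀=-16 kN·m at a=5 m (b=L-a=5):
  M_4 = M₀  [x≤a] = (-16) = -16 kN·m
Superposition: M = Σ M_i = -26 kN·m ≈ -26.000000 kN·m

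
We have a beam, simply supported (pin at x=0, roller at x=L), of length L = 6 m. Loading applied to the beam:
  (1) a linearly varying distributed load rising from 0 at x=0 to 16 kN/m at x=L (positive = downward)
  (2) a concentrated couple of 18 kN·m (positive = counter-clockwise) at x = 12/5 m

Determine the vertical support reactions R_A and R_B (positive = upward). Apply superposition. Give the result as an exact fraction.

R_A = 19 kN, R_B = 29 kN

Load 1 — triangular load w₀=16 kN/m (0→w₀ over full span):
  R_A = w₀L/6 = 16·6/6 = 16 kN
  R_B = w₀L/3 = 16·6/3 = 32 kN
Load 2 — applied couple M₀=18 kN·m at a=12/5 m (b=L-a=18/5):
  R_A = M₀/L = 18/6 = 3 kN
  R_B = -M₀/L = -18/6 = -3 kN
Superposition: R_A = 19 kN, R_B = 29 kN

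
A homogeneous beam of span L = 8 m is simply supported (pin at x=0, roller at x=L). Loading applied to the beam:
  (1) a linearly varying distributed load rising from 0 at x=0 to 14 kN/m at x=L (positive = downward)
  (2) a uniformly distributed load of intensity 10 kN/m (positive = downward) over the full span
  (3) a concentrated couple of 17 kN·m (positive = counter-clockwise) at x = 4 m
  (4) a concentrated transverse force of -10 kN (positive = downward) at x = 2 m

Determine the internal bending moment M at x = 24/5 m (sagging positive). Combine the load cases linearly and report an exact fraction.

Load 1 — triangular load w₀=14 kN/m (0→w₀ over full span):
  M_1 = w₀Lx/6 - w₀x³/(6L) = 14·8·(24/5)/6 - 14·(24/5)³/(6·8) = 7168/125 kN·m
Load 2 — uniform load w=10 kN/m over full span:
  M_2 = wx(L-x)/2 = 10·(24/5)·(8-(24/5))/2 = 384/5 kN·m
Load 3 — applied couple M₀=17 kN·m at a=4 m (b=L-a=4):
  M_3 = M₀x/L - M₀  [x>a] = 17·(24/5)/8 - 17 = -34/5 kN·m
Load 4 — point force P=-10 kN at a=2 m (b=L-a=6):
  M_4 = Pa(L-x)/L  [x>a] = (-10)·2·(8-(24/5))/8 = -8 kN·m
Superposition: M = Σ M_i = 14918/125 kN·m ≈ 119.344000 kN·m

M(24/5) = 14918/125 kN·m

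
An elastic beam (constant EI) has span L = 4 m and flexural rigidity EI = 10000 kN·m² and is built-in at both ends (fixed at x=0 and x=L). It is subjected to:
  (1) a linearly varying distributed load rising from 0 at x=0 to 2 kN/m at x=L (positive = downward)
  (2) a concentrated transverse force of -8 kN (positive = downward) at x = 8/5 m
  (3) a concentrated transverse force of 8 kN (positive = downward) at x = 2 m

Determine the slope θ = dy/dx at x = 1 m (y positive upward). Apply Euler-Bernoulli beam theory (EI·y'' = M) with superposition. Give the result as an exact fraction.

θ(1) = -943/20000000 rad

Load 1 — triangular load w₀=2 kN/m (0→w₀ over full span):
  θ_1 = -w₀(2x(L-x)(L-2x)(x+2L)+x²(L-x)²)/(120LEI) = -2·(2·1·(4-1)·(4-2·1)·(1+2·4)+1²·(4-1)²)/(120·4·10000) = -39/800000 rad
Load 2 — point force P=-8 kN at a=8/5 m (b=L-a=12/5):
  θ_2 = -Pb²x(2aL-(3a+b)x)/(2L³EI)  [x≤a] = -(-8)·(12/5)²·1·(2·(8/5)·4-(3·(8/5)+(12/5))·1)/(2·4³·10000) = 63/312500 rad
Load 3 — point force P=8 kN at a=2 m (b=L-a=2):
  θ_3 = -Pb²x(2aL-(3a+b)x)/(2L³EI)  [x≤a] = -8·2²·1·(2·2·4-(3·2+2)·1)/(2·4³·10000) = -1/5000 rad
Superposition: θ = Σ θ_i = -943/20000000 rad ≈ -0.000047 rad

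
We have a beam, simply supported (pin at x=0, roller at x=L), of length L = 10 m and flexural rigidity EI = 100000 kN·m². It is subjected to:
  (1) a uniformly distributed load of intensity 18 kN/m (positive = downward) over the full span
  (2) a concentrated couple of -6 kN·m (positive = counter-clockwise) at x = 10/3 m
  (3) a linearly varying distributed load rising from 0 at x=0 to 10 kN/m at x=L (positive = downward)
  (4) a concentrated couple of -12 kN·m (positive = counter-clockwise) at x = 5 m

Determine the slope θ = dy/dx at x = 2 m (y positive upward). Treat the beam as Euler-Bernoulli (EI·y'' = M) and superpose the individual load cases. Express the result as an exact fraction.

θ(2) = -34097/4500000 rad

Load 1 — uniform load w=18 kN/m over full span:
  θ_1 = -w(L³-6Lx²+4x³)/(24EI) = -18·(10³-6·10·2²+4·2³)/(24·100000) = -297/50000 rad
Load 2 — applied couple M₀=-6 kN·m at a=10/3 m (b=L-a=20/3):
  θ_2 = (M₀x²/(2L)+C₁)/EI  [x≤a] with C₁=M₀(3b²-L²)/(6L)=-10/3 = ((-6)·2²/(2·10)+(-10/3))/100000 = -17/375000 rad
Load 3 — triangular load w₀=10 kN/m (0→w₀ over full span):
  θ_3 = -w₀(7L⁴-30L²x²+15x⁴)/(360LEI) = -10·(7·10⁴-30·10²·2²+15·2⁴)/(360·10·100000) = -91/56250 rad
Load 4 — applied couple M₀=-12 kN·m at a=5 m (b=L-a=5):
  θ_4 = (M₀x²/(2L)+C₁)/EI  [x≤a] with C₁=M₀(3b²-L²)/(6L)=5 = ((-12)·2²/(2·10)+5)/100000 = 13/500000 rad
Superposition: θ = Σ θ_i = -34097/4500000 rad ≈ -0.007577 rad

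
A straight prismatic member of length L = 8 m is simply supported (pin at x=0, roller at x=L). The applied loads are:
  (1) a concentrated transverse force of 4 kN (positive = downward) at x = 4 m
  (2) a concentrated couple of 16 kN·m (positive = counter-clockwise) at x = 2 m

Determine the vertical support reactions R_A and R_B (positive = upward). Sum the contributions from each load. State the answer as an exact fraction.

Load 1 — point force P=4 kN at a=4 m (b=L-a=4):
  R_A = Pb/L = 4·4/8 = 2 kN
  R_B = Pa/L = 4·4/8 = 2 kN
Load 2 — applied couple M₀=16 kN·m at a=2 m (b=L-a=6):
  R_A = M₀/L = 16/8 = 2 kN
  R_B = -M₀/L = -16/8 = -2 kN
Superposition: R_A = 4 kN, R_B = 0 kN

R_A = 4 kN, R_B = 0 kN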